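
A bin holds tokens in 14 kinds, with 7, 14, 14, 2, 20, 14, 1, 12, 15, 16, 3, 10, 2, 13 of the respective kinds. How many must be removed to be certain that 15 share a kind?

135

In the worst case you take as many as possible of each kind without reaching 15: 7 + 14 + 14 + 2 + 14 + 14 + 1 + 12 + 14 + 14 + 3 + 10 + 2 + 13 = 134.
The next one must give 15 of some kind, so 134 + 1 = 135.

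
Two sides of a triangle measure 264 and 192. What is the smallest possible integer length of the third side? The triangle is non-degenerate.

The third side must exceed |264 − 192| = 72.
The smallest integer above 72 is 73.

73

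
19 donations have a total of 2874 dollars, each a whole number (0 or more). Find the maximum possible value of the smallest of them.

151

The 19 values sum to 2874, so their minimum is at most ⌊2874/19⌋ = 151.
Equality holds with 14 values of 151 and 5 values of 152.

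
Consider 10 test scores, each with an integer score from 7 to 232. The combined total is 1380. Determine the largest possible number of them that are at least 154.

8

If k of the values are ≥ 154, the total is ≥ 154k + 7(10 − k).
Setting 154k + 7(10 − k) ≤ 1380 gives 147k ≤ 1310, so k ≤ 8.
k = 8 is achieved by 8 values at 154 and 2 at 7, total 1246; add 134 to one value (staying below 154) to reach 1380.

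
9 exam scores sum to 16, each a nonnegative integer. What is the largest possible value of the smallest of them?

1

If every one of the 9 were at least 2, the total would be at least 9 × 2 = 18 > 16.
Equality holds with 2 values of 1 and 7 values of 2.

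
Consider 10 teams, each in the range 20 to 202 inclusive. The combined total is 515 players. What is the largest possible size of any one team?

202

Maximizing one value means minimizing the remaining 9.
The other 9 contribute at least 9 × 20 = 180, leaving at most 515 − 180 = 335.
But each team is capped at 202, so the maximum is 202.
Achievable: one at 202 and the other 9 totalling 313, which fits since 9 × 20 ≤ 313 ≤ 9 × 202.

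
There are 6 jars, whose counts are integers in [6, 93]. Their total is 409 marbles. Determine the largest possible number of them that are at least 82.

If k of the values are ≥ 82, the total is ≥ 82k + 6(6 − k).
Setting 82k + 6(6 − k) ≤ 409 gives 76k ≤ 373, so k ≤ 4.
k = 4 is achieved by 4 values at 82 and 2 at 6, total 340; add 69 to one value (staying below 82) to reach 409.

4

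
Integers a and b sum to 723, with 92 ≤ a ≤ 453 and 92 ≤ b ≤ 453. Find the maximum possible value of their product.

ab = a(723 − a) is maximized when a is as near 723/2 as the bounds allow.
Taking a = 361 and b = 362 (both in [92, 453]) gives ab = 130682.

130682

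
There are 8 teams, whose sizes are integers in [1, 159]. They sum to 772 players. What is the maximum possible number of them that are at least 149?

5

If k of the values are ≥ 149, the total is ≥ 149k + 1(8 − k).
Setting 149k + 1(8 − k) ≤ 772 gives 148k ≤ 764, so k ≤ 5.
k = 5 is achieved by 5 values at 149 and 3 at 1, total 748; add 24 to one value (staying below 149) to reach 772.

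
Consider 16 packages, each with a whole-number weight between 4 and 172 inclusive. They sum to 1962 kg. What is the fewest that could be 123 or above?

1

If only k of them are at least 123, the other 16 − k are at most 122, so the total is at most k·172 + (16 − k)·122.
This must reach 1962, so k·172 + (16 − k)·122 ≥ 1962, giving k ≥ 1.
Exactly 1 works: 1 value at 172 and 15 at 122 total 2002; lower one of the high values by 40 (still ≥ 123) to hit 1962.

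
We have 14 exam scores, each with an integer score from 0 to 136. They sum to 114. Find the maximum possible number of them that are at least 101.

1

With k values at 101 or above and the rest at least 0, the sum is at least 0 + 101k.
Since the sum is 114, we need 101k ≤ 114, i.e. k ≤ 1.
k = 1 is achieved by 1 value at 101 and 13 at 0, total 101; add 13 to one value (staying below 101) to reach 114.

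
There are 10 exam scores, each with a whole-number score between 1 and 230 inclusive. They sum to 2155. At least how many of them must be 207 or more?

4

Each value short of 207 is at most 206, costing at least 230 − 206 = 24 against the maximum total of 2300.
We can afford to lose at most 2300 − 2155 = 145, so at most ⌊145/24⌋ = 6 fall short, and at least 4 are ≥ 207.
Exactly 4 works: 4 values at 230 and 6 at 206 total 2156; lower one of the high values by 1 (still ≥ 207) to hit 2155.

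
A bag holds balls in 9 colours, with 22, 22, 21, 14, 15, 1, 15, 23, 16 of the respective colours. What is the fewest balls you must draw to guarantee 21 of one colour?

142

In the worst case you take as many as possible of each colour without reaching 21: 20 + 20 + 20 + 14 + 15 + 1 + 15 + 20 + 16 = 141.
The next one must give 21 of some colour, so 141 + 1 = 142.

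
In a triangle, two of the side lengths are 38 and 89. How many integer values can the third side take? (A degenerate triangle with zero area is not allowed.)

75

The triangle inequality gives |38 − 89| < c < 38 + 89, i.e. 51 < c < 127.
So c can be any integer from 52 to 126: 75 values.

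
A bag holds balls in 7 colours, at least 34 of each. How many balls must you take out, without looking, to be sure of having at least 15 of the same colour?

99

In the worst case you draw 14 of each of the 7 colours: 7 × 14 = 98.
One more forces 15 of some colour, so 98 + 1 = 99.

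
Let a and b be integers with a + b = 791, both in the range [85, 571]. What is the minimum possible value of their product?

125620

ab = a(791 − a) is concave in a, so over [220, 571] it is minimized at an endpoint.
The extreme feasible split is a = 220, b = 571, giving ab = 125620.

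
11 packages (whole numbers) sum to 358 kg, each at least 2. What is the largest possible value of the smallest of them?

32

If every one of the 11 were at least 33, the total would be at least 11 × 33 = 363 > 358.
Equality holds with 5 values of 32 and 6 values of 33.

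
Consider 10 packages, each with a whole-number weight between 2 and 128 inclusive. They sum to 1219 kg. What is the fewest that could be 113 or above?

If only k of them are at least 113, the other 10 − k are at most 112, so the total is at most k·128 + (10 − k)·112.
This must reach 1219, so k·128 + (10 − k)·112 ≥ 1219, giving k ≥ 7.
Exactly 7 works: 7 values at 128 and 3 at 112 total 1232; lower one of the high values by 13 (still ≥ 113) to hit 1219.

7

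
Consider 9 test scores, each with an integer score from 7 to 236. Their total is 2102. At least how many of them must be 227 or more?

Suppose at most 9 − j of them reach 227; then j values are ≤ 226 and the rest ≤ 236.
The total is then ≤ 226·j + 236·(9 − j) = 2124 − 10j. For this to be ≥ 2102 we need j ≤ 2, so at least 9 − 2 = 7 must reach 227.
Exactly 7 works: 7 values at 236 and 2 at 226 total 2104; lower one of the high values by 2 (still ≥ 227) to hit 2102.

7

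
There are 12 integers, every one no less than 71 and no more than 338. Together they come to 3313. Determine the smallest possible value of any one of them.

71

To make one integer as small as possible, make the other 11 as large as possible.
The other 11 can take up 11 × 338 = 3718 ≥ 3313 − 71, so one integer can sit at its floor of 71.
Achievable: one at 71 and the other 11 totalling 3242, which fits since 11 × 71 ≤ 3242 ≤ 11 × 338.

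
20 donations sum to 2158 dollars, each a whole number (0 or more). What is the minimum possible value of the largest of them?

If every one of the 20 were at most 107, the total would be at most 20 × 107 = 2140 < 2158.
Taking 2 copies of 107 and 18 copies of 108 gives exactly 2158, so 108 is attained.

108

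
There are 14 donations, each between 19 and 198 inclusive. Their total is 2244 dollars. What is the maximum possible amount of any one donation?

198

To make one donation as large as possible, make the other 13 as small as possible.
The other 13 contribute at least 13 × 19 = 247, leaving at most 2244 − 247 = 1997.
But each donation is capped at 198, so the maximum is 198.
Achievable: one at 198 and the other 13 totalling 2046, which fits since 13 × 19 ≤ 2046 ≤ 13 × 198.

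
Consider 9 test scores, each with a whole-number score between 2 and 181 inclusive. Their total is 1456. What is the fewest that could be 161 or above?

If only k of them are at least 161, the other 9 − k are at most 160, so the total is at most k·181 + (9 − k)·160.
This must reach 1456, so k·181 + (9 − k)·160 ≥ 1456, giving k ≥ 1.
Exactly 1 works: 1 value at 181 and 8 at 160 total 1461; lower one of the high values by 5 (still ≥ 161) to hit 1456.

1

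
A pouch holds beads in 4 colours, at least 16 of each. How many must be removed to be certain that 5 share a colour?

You could draw 4 of every colour without reaching 5 of any — 16 in all.
One more forces 5 of some colour, so 16 + 1 = 17.

17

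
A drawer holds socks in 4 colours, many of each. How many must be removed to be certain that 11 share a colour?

In the worst case you draw 10 of each of the 4 colours: 4 × 10 = 40.
One more forces 11 of some colour, so 40 + 1 = 41.

41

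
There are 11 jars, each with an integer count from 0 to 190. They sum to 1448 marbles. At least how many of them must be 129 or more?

Each value short of 129 is at most 128, costing at least 190 − 128 = 62 against the maximum total of 2090.
We can afford to lose at most 2090 − 1448 = 642, so at most ⌊642/62⌋ = 10 fall short, and at least 1 are ≥ 129.
Exactly 1 works: 1 value at 190 and 10 at 128 total 1470; lower one of the high values by 22 (still ≥ 129) to hit 1448.

1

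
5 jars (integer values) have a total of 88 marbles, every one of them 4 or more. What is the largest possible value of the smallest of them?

17

If every one of the 5 were at least 18, the total would be at least 5 × 18 = 90 > 88.
Equality holds with 2 values of 17 and 3 values of 18.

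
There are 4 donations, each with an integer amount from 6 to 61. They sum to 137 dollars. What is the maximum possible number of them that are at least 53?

2

If k of the values are ≥ 53, the total is ≥ 53k + 6(4 − k).
Setting 53k + 6(4 − k) ≤ 137 gives 47k ≤ 113, so k ≤ 2.
k = 2 is achieved by 2 values at 53 and 2 at 6, total 118; add 19 to one value (staying below 53) to reach 137.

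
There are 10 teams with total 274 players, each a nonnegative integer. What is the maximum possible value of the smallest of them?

If every one of the 10 were at least 28, the total would be at least 10 × 28 = 280 > 274.
Equality holds with 6 values of 27 and 4 values of 28.

27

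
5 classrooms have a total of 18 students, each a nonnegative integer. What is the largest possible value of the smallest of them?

3

If every one of the 5 were at least 4, the total would be at least 5 × 4 = 20 > 18.
Achievable: 2 of them at 3 and 3 at 4 total 18.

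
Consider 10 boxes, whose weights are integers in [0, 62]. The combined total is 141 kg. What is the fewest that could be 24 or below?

5

Let j be the number exceeding 24. Then the total is ≥ 25·j + 0·(10 − j) = 0 + 25j.
So 25j ≤ 141 and j ≤ 5; hence at least 10 − 5 = 5 are ≤ 24.
Exactly 5 works: 5 values at 0 and 5 at 25 total 125; raise one of the low values by 16 (still ≤ 24) to hit 141.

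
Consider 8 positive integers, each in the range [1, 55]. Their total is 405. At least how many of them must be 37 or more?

If only k of them are at least 37, the other 8 − k are at most 36, so the total is at most k·55 + (8 − k)·36.
This must reach 405, so k·55 + (8 − k)·36 ≥ 405, giving k ≥ 7.
Exactly 7 works: 7 values at 55 and 1 at 36 total 421; lower one of the high values by 16 (still ≥ 37) to hit 405.

7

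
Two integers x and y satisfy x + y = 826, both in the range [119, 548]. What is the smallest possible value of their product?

Since x + y is fixed, pushing one of them to its bound minimizes the product.
At the endpoint x = 278, y = 826 − 278 = 548, so xy = 278 × 548 = 152344.

152344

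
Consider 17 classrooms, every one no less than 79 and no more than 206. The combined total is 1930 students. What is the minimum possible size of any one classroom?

Minimizing one value means maximizing the remaining 16.
The other 16 can take up 16 × 206 = 3296 ≥ 1930 − 79, so one classroom can sit at its floor of 79.
Achievable: one at 79 and the other 16 totalling 1851, which fits since 16 × 79 ≤ 1851 ≤ 16 × 206.

79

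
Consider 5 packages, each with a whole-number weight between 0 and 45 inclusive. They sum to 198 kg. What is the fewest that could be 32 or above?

Each value short of 32 is at most 31, costing at least 45 − 31 = 14 against the maximum total of 225.
We can afford to lose at most 225 − 198 = 27, so at most ⌊27/14⌋ = 1 fall short, and at least 4 are ≥ 32.
Exactly 4 works: 4 values at 45 and 1 at 31 total 211; lower one of the high values by 13 (still ≥ 32) to hit 198.

4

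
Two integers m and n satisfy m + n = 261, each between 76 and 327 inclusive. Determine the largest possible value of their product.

17030

With m + n fixed, mn peaks when the two are closest together.
Taking m = 130 and n = 131 (both in [76, 327]) gives mn = 17030.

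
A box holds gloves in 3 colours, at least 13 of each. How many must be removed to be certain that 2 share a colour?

You could draw 1 of every colour without reaching 2 of any — 3 in all.
One more forces 2 of some colour, so 3 + 1 = 4.

4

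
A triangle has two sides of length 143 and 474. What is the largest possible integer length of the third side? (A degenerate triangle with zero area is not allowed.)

616

The third side must be less than 143 + 474 = 617.
The largest integer below 617 is 616.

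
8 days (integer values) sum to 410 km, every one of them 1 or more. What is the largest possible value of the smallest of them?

51

The average is 410/8 < 52, so some value is ≤ 51.
Taking 6 copies of 51 and 2 copies of 52 gives exactly 410, so 51 is attained.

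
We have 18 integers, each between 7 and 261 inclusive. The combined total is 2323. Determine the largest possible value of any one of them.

261

To make one integer as large as possible, make the other 17 as small as possible.
The other 17 contribute at least 17 × 7 = 119, leaving at most 2323 − 119 = 2204.
But each integer is capped at 261, so the maximum is 261.
Achievable: one at 261 and the other 17 totalling 2062, which fits since 17 × 7 ≤ 2062 ≤ 17 × 261.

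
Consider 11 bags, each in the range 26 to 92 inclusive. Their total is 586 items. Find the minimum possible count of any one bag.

To make one bag as small as possible, make the other 10 as large as possible.
The other 10 can take up 10 × 92 = 920 ≥ 586 − 26, so one bag can sit at its floor of 26.
Achievable: one at 26 and the other 10 totalling 560, which fits since 10 × 26 ≤ 560 ≤ 10 × 92.

26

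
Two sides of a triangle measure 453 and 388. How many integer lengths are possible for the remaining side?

775

The triangle inequality gives |453 − 388| < c < 453 + 388, i.e. 65 < c < 841.
So c can be any integer from 66 to 840: 775 values.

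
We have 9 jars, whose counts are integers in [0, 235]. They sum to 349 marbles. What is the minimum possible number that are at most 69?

If only k of them are at most 69, the other 9 − k are at least 70, so the total is at least (9 − k)·70 + k·0.
This is ≤ 349, so (9 − k)·70 + 0k ≤ 349, which gives k ≥ 5.
Exactly 5 works: 5 values at 0 and 4 at 70 total 280; raise one of the low values by 69 (still ≤ 69) to hit 349.

5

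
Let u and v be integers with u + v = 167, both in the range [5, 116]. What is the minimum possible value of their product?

5916

uv = u(167 − u) is concave in u, so over [51, 116] it is minimized at an endpoint.
The extreme feasible split is u = 51, v = 116, giving uv = 5916.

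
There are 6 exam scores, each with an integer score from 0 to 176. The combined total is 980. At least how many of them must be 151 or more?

4

Each value short of 151 is at most 150, costing at least 176 − 150 = 26 against the maximum total of 1056.
We can afford to lose at most 1056 − 980 = 76, so at most ⌊76/26⌋ = 2 fall short, and at least 4 are ≥ 151.
Exactly 4 works: 4 values at 176 and 2 at 150 total 1004; lower one of the high values by 24 (still ≥ 151) to hit 980.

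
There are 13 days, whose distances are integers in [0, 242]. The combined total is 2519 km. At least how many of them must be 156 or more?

If only k of them are at least 156, the other 13 − k are at most 155, so the total is at most k·242 + (13 − k)·155.
This must reach 2519, so k·242 + (13 − k)·155 ≥ 2519, giving k ≥ 6.
Exactly 6 works: 6 values at 242 and 7 at 155 total 2537; lower one of the high values by 18 (still ≥ 156) to hit 2519.

6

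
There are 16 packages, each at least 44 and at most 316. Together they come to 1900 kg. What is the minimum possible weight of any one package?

44

To make one package as small as possible, make the other 15 as large as possible.
The other 15 can take up 15 × 316 = 4740 ≥ 1900 − 44, so one package can sit at its floor of 44.
Achievable: one at 44 and the other 15 totalling 1856, which fits since 15 × 44 ≤ 1856 ≤ 15 × 316.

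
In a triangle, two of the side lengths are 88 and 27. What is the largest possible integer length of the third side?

114

The third side must be less than 88 + 27 = 115.
The largest integer below 115 is 114.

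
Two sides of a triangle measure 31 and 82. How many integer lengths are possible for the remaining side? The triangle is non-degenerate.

The triangle inequality gives |31 − 82| < c < 31 + 82, i.e. 51 < c < 113.
So c can be any integer from 52 to 112: 61 values.

61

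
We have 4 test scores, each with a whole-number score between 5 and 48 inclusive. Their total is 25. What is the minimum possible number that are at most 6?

If only k of them are at most 6, the other 4 − k are at least 7, so the total is at least (4 − k)·7 + k·5.
This is ≤ 25, so (4 − k)·7 + 5k ≤ 25, which gives k ≥ 2.
Exactly 2 works: 2 values at 5 and 2 at 7 total 24; raise one of the low values by 1 (still ≤ 6) to hit 25.

2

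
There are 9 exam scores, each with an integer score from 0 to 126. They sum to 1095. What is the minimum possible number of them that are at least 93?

Suppose at most 9 − j of them reach 93; then j values are ≤ 92 and the rest ≤ 126.
The total is then ≤ 92·j + 126·(9 − j) = 1134 − 34j. For this to be ≥ 1095 we need j ≤ 1, so at least 9 − 1 = 8 must reach 93.
Exactly 8 works: 8 values at 126 and 1 at 92 total 1100; lower one of the high values by 5 (still ≥ 93) to hit 1095.

8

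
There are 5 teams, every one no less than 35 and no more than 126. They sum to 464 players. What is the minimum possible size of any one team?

To make one team as small as possible, make the other 4 as large as possible.
The other 4 can take up 4 × 126 = 504 ≥ 464 − 35, so one team can sit at its floor of 35.
Achievable: one at 35 and the other 4 totalling 429, which fits since 4 × 35 ≤ 429 ≤ 4 × 126.

35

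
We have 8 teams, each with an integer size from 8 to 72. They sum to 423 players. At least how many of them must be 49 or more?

Suppose at most 8 − j of them reach 49; then j values are ≤ 48 and the rest ≤ 72.
The total is then ≤ 48·j + 72·(8 − j) = 576 − 24j. For this to be ≥ 423 we need j ≤ 6, so at least 8 − 6 = 2 must reach 49.
Exactly 2 works: 2 values at 72 and 6 at 48 total 432; lower one of the high values by 9 (still ≥ 49) to hit 423.

2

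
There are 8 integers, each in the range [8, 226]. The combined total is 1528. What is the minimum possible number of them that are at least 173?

3

If only k of them are at least 173, the other 8 − k are at most 172, so the total is at most k·226 + (8 − k)·172.
This must reach 1528, so k·226 + (8 − k)·172 ≥ 1528, giving k ≥ 3.
Exactly 3 works: 3 values at 226 and 5 at 172 total 1538; lower one of the high values by 10 (still ≥ 173) to hit 1528.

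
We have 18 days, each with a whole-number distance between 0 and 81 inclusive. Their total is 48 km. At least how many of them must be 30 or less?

17

Let j be the number exceeding 30. Then the total is ≥ 31·j + 0·(18 − j) = 0 + 31j.
So 31j ≤ 48 and j ≤ 1; hence at least 18 − 1 = 17 are ≤ 30.
Exactly 17 works: 17 values at 0 and 1 at 31 total 31; raise one of the low values by 17 (still ≤ 30) to hit 48.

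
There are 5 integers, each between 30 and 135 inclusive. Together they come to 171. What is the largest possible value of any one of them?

To make one integer as large as possible, make the other 4 as small as possible.
The other 4 contribute at least 4 × 30 = 120, leaving at most 171 − 120 = 51.
Since 51 ≤ 135, this is achievable: one at 51 and 4 at 30.

51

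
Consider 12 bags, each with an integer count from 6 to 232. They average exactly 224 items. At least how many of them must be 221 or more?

4

The total is 12 × 224 = 2688.
Each value short of 221 is at most 220, costing at least 232 − 220 = 12 against the maximum total of 2784.
We can afford to lose at most 2784 − 2688 = 96, so at most ⌊96/12⌋ = 8 fall short, and at least 4 are ≥ 221.
Exactly 4 works: 4 values at 232 and 8 at 220 total 2688.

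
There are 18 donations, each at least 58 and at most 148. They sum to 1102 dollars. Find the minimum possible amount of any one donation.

58

To make one donation as small as possible, make the other 17 as large as possible.
The other 17 can take up 17 × 148 = 2516 ≥ 1102 − 58, so one donation can sit at its floor of 58.
Achievable: one at 58 and the other 17 totalling 1044, which fits since 17 × 58 ≤ 1044 ≤ 17 × 148.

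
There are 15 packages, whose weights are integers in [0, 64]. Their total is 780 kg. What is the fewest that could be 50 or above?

If only k of them are at least 50, the other 15 − k are at most 49, so the total is at most k·64 + (15 − k)·49.
This must reach 780, so k·64 + (15 − k)·49 ≥ 780, giving k ≥ 3.
Exactly 3 works: 3 values at 64 and 12 at 49 total 780.

3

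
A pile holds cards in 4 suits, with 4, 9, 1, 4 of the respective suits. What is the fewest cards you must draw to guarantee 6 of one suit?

15

In the worst case you take as many as possible of each suit without reaching 6: 4 + 5 + 1 + 4 = 14.
The next one must give 6 of some suit, so 14 + 1 = 15.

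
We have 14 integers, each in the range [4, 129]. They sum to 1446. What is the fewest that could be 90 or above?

5

Each value short of 90 is at most 89, costing at least 129 − 89 = 40 against the maximum total of 1806.
We can afford to lose at most 1806 − 1446 = 360, so at most ⌊360/40⌋ = 9 fall short, and at least 5 are ≥ 90.
Exactly 5 works: 5 values at 129 and 9 at 89 total 1446.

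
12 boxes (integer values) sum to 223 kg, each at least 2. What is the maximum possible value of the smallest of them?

18

The average is 223/12 < 19, so some value is ≤ 18.
Achievable: 5 of them at 18 and 7 at 19 total 223.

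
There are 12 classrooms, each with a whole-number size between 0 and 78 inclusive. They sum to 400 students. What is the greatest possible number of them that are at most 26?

Suppose k of them are at most 26. Those contribute at most 26 each and the rest at most 78 each.
So the total is at most 26k + 78(12 − k) = 936 − 52k. This must still be ≥ 400, so k ≤ 10.
k = 10 is achieved by 10 values at 26 and 2 at 78, total 416; lower one of the 78's by 16 (still > 26) to reach 400.

10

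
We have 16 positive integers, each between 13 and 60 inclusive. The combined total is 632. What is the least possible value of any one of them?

13

To make one integer as small as possible, make the other 15 as large as possible.
The other 15 can take up 15 × 60 = 900 ≥ 632 − 13, so one integer can sit at its floor of 13.
Achievable: one at 13 and the other 15 totalling 619, which fits since 15 × 13 ≤ 619 ≤ 15 × 60.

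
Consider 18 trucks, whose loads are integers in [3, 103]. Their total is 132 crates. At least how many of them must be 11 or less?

Let j be the number exceeding 11. Then the total is ≥ 12·j + 3·(18 − j) = 54 + 9j.
So 9j ≤ 78 and j ≤ 8; hence at least 18 − 8 = 10 are ≤ 11.
Exactly 10 works: 10 values at 3 and 8 at 12 total 126; raise one of the low values by 6 (still ≤ 11) to hit 132.

10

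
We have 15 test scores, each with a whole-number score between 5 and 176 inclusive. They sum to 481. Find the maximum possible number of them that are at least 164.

If k of the values are ≥ 164, the total is ≥ 164k + 5(15 − k).
Setting 164k + 5(15 − k) ≤ 481 gives 159k ≤ 406, so k ≤ 2.
k = 2 is achieved by 2 values at 164 and 13 at 5, total 393; add 88 to one value (staying below 164) to reach 481.

2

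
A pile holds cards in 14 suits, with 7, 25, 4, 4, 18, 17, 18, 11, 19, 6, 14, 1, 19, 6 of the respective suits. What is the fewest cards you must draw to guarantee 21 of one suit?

In the worst case you take as many as possible of each suit without reaching 21: 7 + 20 + 4 + 4 + 18 + 17 + 18 + 11 + 19 + 6 + 14 + 1 + 19 + 6 = 164.
The next one must give 21 of some suit, so 164 + 1 = 165.

165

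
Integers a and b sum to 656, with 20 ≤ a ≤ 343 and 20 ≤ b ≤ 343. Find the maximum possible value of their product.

107584

For a fixed sum, the product ab is largest when a and b are as close as possible.
Taking a = 328 and b = 328 (both in [20, 343]) gives ab = 107584.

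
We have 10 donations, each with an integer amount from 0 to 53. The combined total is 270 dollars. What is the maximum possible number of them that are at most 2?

Each value at 2 or below falls at least 53 − 2 = 51 short of the ceiling 53.
The ceiling total is 10 × 53 = 530, and we need 270, so at most ⌊(530 − 270)/51⌋ = 5 can be that low.
k = 5 is achieved by 5 values at 2 and 5 at 53, total 275; lower one of the 53's by 5 (still > 2) to reach 270.

5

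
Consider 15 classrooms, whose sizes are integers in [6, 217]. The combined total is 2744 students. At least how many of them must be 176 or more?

3

Suppose at most 15 − j of them reach 176; then j values are ≤ 175 and the rest ≤ 217.
The total is then ≤ 175·j + 217·(15 − j) = 3255 − 42j. For this to be ≥ 2744 we need j ≤ 12, so at least 15 − 12 = 3 must reach 176.
Exactly 3 works: 3 values at 217 and 12 at 175 total 2751; lower one of the high values by 7 (still ≥ 176) to hit 2744.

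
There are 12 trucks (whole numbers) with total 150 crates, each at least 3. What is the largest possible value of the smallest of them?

If every one of the 12 were at least 13, the total would be at least 12 × 13 = 156 > 150.
Taking 6 copies of 12 and 6 copies of 13 gives exactly 150, so 12 is attained.

12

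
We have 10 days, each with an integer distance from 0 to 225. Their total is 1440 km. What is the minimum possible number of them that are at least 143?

Each value short of 143 is at most 142, costing at least 225 − 142 = 83 against the maximum total of 2250.
We can afford to lose at most 2250 − 1440 = 810, so at most ⌊810/83⌋ = 9 fall short, and at least 1 are ≥ 143.
Exactly 1 works: 1 value at 225 and 9 at 142 total 1503; lower one of the high values by 63 (still ≥ 143) to hit 1440.

1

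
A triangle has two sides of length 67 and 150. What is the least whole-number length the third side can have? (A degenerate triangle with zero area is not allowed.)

The third side must exceed |67 − 150| = 83.
The smallest integer above 83 is 84.

84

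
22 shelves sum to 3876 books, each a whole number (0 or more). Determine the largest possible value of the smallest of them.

The 22 values sum to 3876, so their minimum is at most ⌊3876/22⌋ = 176.
Equality holds with 18 values of 176 and 4 values of 177.

176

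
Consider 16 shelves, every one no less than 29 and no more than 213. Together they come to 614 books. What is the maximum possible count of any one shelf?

179

Maximizing one value means minimizing the remaining 15.
The other 15 contribute at least 15 × 29 = 435, leaving at most 614 − 435 = 179.
Since 179 ≤ 213, this is achievable: one at 179 and 15 at 29.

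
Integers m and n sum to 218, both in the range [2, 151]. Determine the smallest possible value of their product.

mn = m(218 − m) is concave in m, so over [67, 151] it is minimized at an endpoint.
The extreme feasible split is m = 67, n = 151, giving mn = 10117.

10117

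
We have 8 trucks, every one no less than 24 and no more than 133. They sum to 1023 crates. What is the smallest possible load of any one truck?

Minimizing one value means maximizing the remaining 7.
The other 7 contribute at most 7 × 133 = 931, leaving at least 1023 − 931 = 92.
Since 92 ≥ 24, this is achievable: one at 92 and 7 at 133.

92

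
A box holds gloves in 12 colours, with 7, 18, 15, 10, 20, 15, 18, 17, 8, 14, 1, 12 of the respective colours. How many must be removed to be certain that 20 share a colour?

In the worst case you take as many as possible of each colour without reaching 20: 7 + 18 + 15 + 10 + 19 + 15 + 18 + 17 + 8 + 14 + 1 + 12 = 154.
The next one must give 20 of some colour, so 154 + 1 = 155.

155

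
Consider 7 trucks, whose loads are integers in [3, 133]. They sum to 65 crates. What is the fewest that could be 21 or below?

5

If only k of them are at most 21, the other 7 − k are at least 22, so the total is at least (7 − k)·22 + k·3.
This is ≤ 65, so (7 − k)·22 + 3k ≤ 65, which gives k ≥ 5.
Exactly 5 works: 5 values at 3 and 2 at 22 total 59; raise one of the low values by 6 (still ≤ 21) to hit 65.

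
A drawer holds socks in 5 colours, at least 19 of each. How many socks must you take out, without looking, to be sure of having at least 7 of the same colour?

In the worst case you draw 6 of each of the 5 colours: 5 × 6 = 30.
One more forces 7 of some colour, so 30 + 1 = 31.

31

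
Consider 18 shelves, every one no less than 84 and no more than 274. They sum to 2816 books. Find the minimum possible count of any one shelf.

84

Minimizing one value means maximizing the remaining 17.
The other 17 can take up 17 × 274 = 4658 ≥ 2816 − 84, so one shelf can sit at its floor of 84.
Achievable: one at 84 and the other 17 totalling 2732, which fits since 17 × 84 ≤ 2732 ≤ 17 × 274.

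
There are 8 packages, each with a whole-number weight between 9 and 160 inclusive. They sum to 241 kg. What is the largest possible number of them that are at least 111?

1

If k of the values are ≥ 111, the total is ≥ 111k + 9(8 − k).
Setting 111k + 9(8 − k) ≤ 241 gives 102k ≤ 169, so k ≤ 1.
k = 1 is achieved by 1 value at 111 and 7 at 9, total 174; add 67 to one value (staying below 111) to reach 241.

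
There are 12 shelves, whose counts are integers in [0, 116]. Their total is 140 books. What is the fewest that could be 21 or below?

6

Each value above 21 is at least 22, contributing at least 22 − 0 = 22 above the floor 0.
The sum exceeds the floor total 0 by 140, so at most ⌊140/22⌋ = 6 exceed 21, and at least 6 are ≤ 21.
Exactly 6 works: 6 values at 0 and 6 at 22 total 132; raise one of the low values by 8 (still ≤ 21) to hit 140.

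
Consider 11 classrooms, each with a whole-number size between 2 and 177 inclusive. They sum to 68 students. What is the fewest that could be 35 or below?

Let j be the number exceeding 35. Then the total is ≥ 36·j + 2·(11 − j) = 22 + 34j.
So 34j ≤ 46 and j ≤ 1; hence at least 11 − 1 = 10 are ≤ 35.
Exactly 10 works: 10 values at 2 and 1 at 36 total 56; raise one of the low values by 12 (still ≤ 35) to hit 68.

10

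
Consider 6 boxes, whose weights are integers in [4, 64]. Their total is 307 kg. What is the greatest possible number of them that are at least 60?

5

If k of the values are ≥ 60, the total is ≥ 60k + 4(6 − k).
Setting 60k + 4(6 − k) ≤ 307 gives 56k ≤ 283, so k ≤ 5.
k = 5 is achieved by 5 values at 60 and 1 at 4, total 304; add 3 to one value (staying below 60) to reach 307.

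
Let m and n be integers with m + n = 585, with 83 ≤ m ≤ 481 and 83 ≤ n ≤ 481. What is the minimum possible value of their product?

50024

Since m + n is fixed, pushing one of them to its bound minimizes the product.
At the endpoint m = 104, n = 585 − 104 = 481, so mn = 104 × 481 = 50024.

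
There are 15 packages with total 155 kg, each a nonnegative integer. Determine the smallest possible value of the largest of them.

11

The 15 values sum to 155, so their maximum is at least ⌈155/15⌉ = 11.
Achievable: 5 of them at 11 and 10 at 10 total 155.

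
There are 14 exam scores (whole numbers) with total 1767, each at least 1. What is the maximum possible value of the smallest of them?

If every one of the 14 were at least 127, the total would be at least 14 × 127 = 1778 > 1767.
Equality holds with 11 values of 126 and 3 values of 127.

126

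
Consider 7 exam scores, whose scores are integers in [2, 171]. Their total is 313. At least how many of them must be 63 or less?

3

If only k of them are at most 63, the other 7 − k are at least 64, so the total is at least (7 − k)·64 + k·2.
This is ≤ 313, so (7 − k)·64 + 2k ≤ 313, which gives k ≥ 3.
Exactly 3 works: 3 values at 2 and 4 at 64 total 262; raise one of the low values by 51 (still ≤ 63) to hit 313.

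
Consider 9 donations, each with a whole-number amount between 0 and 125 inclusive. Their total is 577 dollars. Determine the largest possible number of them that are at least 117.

4

Suppose k of them are at least 117. Those contribute at least 117 each and the other 9 − k at least 0 each.
So the total is at least 117k + 0(9 − k) = 0 + 117k. This must be ≤ 577, giving k ≤ 4.
k = 4 is achieved by 4 values at 117 and 5 at 0, total 468; add 109 to one value (staying below 117) to reach 577.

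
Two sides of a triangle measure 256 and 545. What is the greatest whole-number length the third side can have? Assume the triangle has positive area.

800

The third side must be less than 256 + 545 = 801.
The largest integer below 801 is 800.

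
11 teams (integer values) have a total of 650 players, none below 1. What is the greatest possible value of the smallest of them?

59

The 11 values sum to 650, so their minimum is at most ⌊650/11⌋ = 59.
Equality holds with 10 values of 59 and 1 value of 60.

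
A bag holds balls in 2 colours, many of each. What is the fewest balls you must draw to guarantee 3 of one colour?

5

You could draw 2 of every colour without reaching 3 of any — 4 in all.
One more forces 3 of some colour, so 4 + 1 = 5.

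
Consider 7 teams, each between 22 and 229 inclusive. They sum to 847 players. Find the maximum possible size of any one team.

To make one team as large as possible, make the other 6 as small as possible.
The other 6 contribute at least 6 × 22 = 132, leaving at most 847 − 132 = 715.
But each team is capped at 229, so the maximum is 229.
Achievable: one at 229 and the other 6 totalling 618, which fits since 6 × 22 ≤ 618 ≤ 6 × 229.

229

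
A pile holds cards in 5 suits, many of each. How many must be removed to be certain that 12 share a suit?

56

You could draw 11 of every suit without reaching 12 of any — 55 in all.
One more forces 12 of some suit, so 55 + 1 = 56.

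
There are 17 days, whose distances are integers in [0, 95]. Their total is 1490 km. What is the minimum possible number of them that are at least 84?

Each value short of 84 is at most 83, costing at least 95 − 83 = 12 against the maximum total of 1615.
We can afford to lose at most 1615 − 1490 = 125, so at most ⌊125/12⌋ = 10 fall short, and at least 7 are ≥ 84.
Exactly 7 works: 7 values at 95 and 10 at 83 total 1495; lower one of the high values by 5 (still ≥ 84) to hit 1490.

7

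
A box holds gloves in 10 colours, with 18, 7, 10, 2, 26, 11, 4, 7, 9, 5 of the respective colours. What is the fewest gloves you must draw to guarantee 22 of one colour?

95

In the worst case you take as many as possible of each colour without reaching 22: 18 + 7 + 10 + 2 + 21 + 11 + 4 + 7 + 9 + 5 = 94.
The next one must give 22 of some colour, so 94 + 1 = 95.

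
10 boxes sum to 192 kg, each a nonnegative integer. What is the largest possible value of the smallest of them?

19

The average is 192/10 < 20, so some value is ≤ 19.
Taking 8 copies of 19 and 2 copies of 20 gives exactly 192, so 19 is attained.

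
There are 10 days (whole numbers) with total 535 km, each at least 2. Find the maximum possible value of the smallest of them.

53

The 10 values sum to 535, so their minimum is at most ⌊535/10⌋ = 53.
Equality holds with 5 values of 53 and 5 values of 54.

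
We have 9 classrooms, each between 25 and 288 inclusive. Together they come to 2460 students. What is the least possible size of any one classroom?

Minimizing one value means maximizing the remaining 8.
The other 8 contribute at most 8 × 288 = 2304, leaving at least 2460 − 2304 = 156.
Since 156 ≥ 25, this is achievable: one at 156 and 8 at 288.

156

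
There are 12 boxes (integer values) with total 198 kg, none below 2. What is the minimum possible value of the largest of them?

17

The average is 198/12 > 16, so not all 12 can be 16 or less; the largest is ≥ 17.
Equality holds with 6 values of 17 and 6 values of 16.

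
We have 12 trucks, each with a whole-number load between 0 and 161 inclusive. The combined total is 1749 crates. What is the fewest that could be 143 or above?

3

If only k of them are at least 143, the other 12 − k are at most 142, so the total is at most k·161 + (12 − k)·142.
This must reach 1749, so k·161 + (12 − k)·142 ≥ 1749, giving k ≥ 3.
Exactly 3 works: 3 values at 161 and 9 at 142 total 1761; lower one of the high values by 12 (still ≥ 143) to hit 1749.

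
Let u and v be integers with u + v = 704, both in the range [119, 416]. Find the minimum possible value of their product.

119808

For a fixed sum, uv is smallest when u and v are as far apart as possible.
The extreme feasible split is u = 288, v = 416, giving uv = 119808.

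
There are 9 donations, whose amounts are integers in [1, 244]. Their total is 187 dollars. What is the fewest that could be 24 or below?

If only k of them are at most 24, the other 9 − k are at least 25, so the total is at least (9 − k)·25 + k·1.
This is ≤ 187, so (9 − k)·25 + 1k ≤ 187, which gives k ≥ 2.
Exactly 2 works: 2 values at 1 and 7 at 25 total 177; raise one of the low values by 10 (still ≤ 24) to hit 187.

2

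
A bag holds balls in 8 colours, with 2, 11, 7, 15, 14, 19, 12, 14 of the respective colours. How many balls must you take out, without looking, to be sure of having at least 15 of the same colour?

89

In the worst case you take as many as possible of each colour without reaching 15: 2 + 11 + 7 + 14 + 14 + 14 + 12 + 14 = 88.
The next one must give 15 of some colour, so 88 + 1 = 89.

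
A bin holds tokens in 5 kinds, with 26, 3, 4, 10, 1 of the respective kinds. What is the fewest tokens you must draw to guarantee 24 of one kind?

In the worst case you take as many as possible of each kind without reaching 24: 23 + 3 + 4 + 10 + 1 = 41.
The next one must give 24 of some kind, so 41 + 1 = 42.

42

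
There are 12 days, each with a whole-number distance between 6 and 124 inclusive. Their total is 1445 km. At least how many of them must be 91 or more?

11

If only k of them are at least 91, the other 12 − k are at most 90, so the total is at most k·124 + (12 − k)·90.
This must reach 1445, so k·124 + (12 − k)·90 ≥ 1445, giving k ≥ 11.
Exactly 11 works: 11 values at 124 and 1 at 90 total 1454; lower one of the high values by 9 (still ≥ 91) to hit 1445.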